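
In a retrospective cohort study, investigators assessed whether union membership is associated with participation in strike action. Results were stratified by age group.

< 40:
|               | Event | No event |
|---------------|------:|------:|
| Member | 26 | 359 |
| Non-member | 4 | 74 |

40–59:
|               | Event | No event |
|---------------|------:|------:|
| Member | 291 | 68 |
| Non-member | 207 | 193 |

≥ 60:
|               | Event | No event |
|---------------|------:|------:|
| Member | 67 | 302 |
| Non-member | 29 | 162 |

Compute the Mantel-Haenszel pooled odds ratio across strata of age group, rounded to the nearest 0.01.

2.62

OR_MH = Σ(aᵢdᵢ/nᵢ) / Σ(bᵢcᵢ/nᵢ), where nᵢ is the stratum total.
Stratum 1 (< 40): n = 463; a·d/n = 26·74/463 = 4.1555; b·c/n = 359·4/463 = 3.1015
Stratum 2 (40–59): n = 759; a·d/n = 291·193/759 = 73.9960; b·c/n = 68·207/759 = 18.5455
Stratum 3 (≥ 60): n = 560; a·d/n = 67·162/560 = 19.3821; b·c/n = 302·29/560 = 15.6393
OR_MH = (4.1555 + 73.9960 + 19.3821) / (3.1015 + 18.5455 + 15.6393) = 97.5337 / 37.2863 = 2.61581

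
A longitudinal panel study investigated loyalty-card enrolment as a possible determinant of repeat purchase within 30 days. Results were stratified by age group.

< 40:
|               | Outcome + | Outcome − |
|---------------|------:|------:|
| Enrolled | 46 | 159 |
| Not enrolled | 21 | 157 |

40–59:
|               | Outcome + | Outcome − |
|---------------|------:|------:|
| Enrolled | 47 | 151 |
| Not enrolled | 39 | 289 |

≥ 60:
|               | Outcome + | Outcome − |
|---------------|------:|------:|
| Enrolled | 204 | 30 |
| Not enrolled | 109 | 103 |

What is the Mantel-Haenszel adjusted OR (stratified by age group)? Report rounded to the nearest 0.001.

3.369

OR_MH = Σ(aᵢdᵢ/nᵢ) / Σ(bᵢcᵢ/nᵢ), where nᵢ is the stratum total.
Stratum 1 (< 40): n = 383; a·d/n = 46·157/383 = 18.8564; b·c/n = 159·21/383 = 8.7180
Stratum 2 (40–59): n = 526; a·d/n = 47·289/526 = 25.8232; b·c/n = 151·39/526 = 11.1958
Stratum 3 (≥ 60): n = 446; a·d/n = 204·103/446 = 47.1121; b·c/n = 30·109/446 = 7.3318
OR_MH = (18.8564 + 25.8232 + 47.1121) / (8.7180 + 11.1958 + 7.3318) = 91.7917 / 27.2457 = 3.36904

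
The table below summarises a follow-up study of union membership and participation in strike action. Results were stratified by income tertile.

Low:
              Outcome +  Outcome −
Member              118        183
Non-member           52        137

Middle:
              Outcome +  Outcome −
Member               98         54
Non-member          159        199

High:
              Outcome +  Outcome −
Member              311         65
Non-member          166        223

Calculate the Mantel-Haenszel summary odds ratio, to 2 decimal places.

OR_MH = Σ(aᵢdᵢ/nᵢ) / Σ(bᵢcᵢ/nᵢ), where nᵢ is the stratum total.
Stratum 1 (Low): n = 490; a·d/n = 118·137/490 = 32.9918; b·c/n = 183·52/490 = 19.4204
Stratum 2 (Middle): n = 510; a·d/n = 98·199/510 = 38.2392; b·c/n = 54·159/510 = 16.8353
Stratum 3 (High): n = 765; a·d/n = 311·223/765 = 90.6575; b·c/n = 65·166/765 = 14.1046
OR_MH = (32.9918 + 38.2392 + 90.6575) / (19.4204 + 16.8353 + 14.1046) = 161.8886 / 50.3603 = 3.21461

3.21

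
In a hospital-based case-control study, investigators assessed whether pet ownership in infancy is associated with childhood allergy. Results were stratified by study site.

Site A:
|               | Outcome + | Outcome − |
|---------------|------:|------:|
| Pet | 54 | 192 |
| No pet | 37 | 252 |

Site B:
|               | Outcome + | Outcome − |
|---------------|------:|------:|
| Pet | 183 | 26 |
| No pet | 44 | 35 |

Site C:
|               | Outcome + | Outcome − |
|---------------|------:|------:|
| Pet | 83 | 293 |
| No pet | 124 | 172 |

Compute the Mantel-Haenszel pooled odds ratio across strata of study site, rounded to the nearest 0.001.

OR_MH = Σ(aᵢdᵢ/nᵢ) / Σ(bᵢcᵢ/nᵢ), where nᵢ is the stratum total.
Stratum 1 (Site A): n = 535; a·d/n = 54·252/535 = 25.4355; b·c/n = 192·37/535 = 13.2785
Stratum 2 (Site B): n = 288; a·d/n = 183·35/288 = 22.2396; b·c/n = 26·44/288 = 3.9722
Stratum 3 (Site C): n = 672; a·d/n = 83·172/672 = 21.2440; b·c/n = 293·124/672 = 54.0655
OR_MH = (25.4355 + 22.2396 + 21.2440) / (13.2785 + 3.9722 + 54.0655) = 68.9191 / 71.3162 = 0.96639

0.966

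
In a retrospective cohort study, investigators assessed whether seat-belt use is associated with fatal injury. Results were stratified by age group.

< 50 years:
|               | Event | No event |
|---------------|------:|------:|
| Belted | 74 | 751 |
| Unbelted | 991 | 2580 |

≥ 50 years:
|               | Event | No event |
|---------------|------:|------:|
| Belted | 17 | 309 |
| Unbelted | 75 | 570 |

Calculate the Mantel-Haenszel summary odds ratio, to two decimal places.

0.28

OR_MH = Σ(aᵢdᵢ/nᵢ) / Σ(bᵢcᵢ/nᵢ), where nᵢ is the stratum total.
Stratum 1 (< 50 years): n = 4396; a·d/n = 74·2580/4396 = 43.4304; b·c/n = 751·991/4396 = 169.2996
Stratum 2 (≥ 50 years): n = 971; a·d/n = 17·570/971 = 9.9794; b·c/n = 309·75/971 = 23.8671
OR_MH = (43.4304 + 9.9794) / (169.2996 + 23.8671) = 53.4098 / 193.1667 = 0.27650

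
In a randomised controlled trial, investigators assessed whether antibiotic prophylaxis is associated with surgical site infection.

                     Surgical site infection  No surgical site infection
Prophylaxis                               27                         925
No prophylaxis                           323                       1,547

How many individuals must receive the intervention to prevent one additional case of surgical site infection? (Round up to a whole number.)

7

Risk in treated group = 27/952 = 0.02836; risk in control = 323/1870 = 0.17273.
Absolute risk reduction = 0.17273 − 0.02836 = 0.14437
NNT = 1 / ARR = 1 / 0.14437 = 6.927 → round up → 7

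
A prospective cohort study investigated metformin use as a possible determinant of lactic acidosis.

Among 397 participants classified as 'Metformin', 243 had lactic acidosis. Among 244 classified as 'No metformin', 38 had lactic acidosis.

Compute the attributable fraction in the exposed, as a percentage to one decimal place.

From the description: a = 243, b = 154, c = 38, d = 206.
Risk in exposed = 243/397 = 0.61209; risk in unexposed = 38/244 = 0.15574.
RR = 0.61209/0.15574 = 3.93027
AR% = (RR − 1)/RR × 100 = (3.93027 − 1)/3.93027 × 100 = 74.5564%

74.6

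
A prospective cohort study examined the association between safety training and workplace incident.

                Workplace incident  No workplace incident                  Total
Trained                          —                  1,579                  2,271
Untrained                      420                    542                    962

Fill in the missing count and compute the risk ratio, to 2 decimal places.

0.70

The missing cell is in the exposed row: 2271 − 1579 = 692.
So a = 692, b = 1579, c = 420, d = 542.
RR = [a/(a+b)] / [c/(c+d)] = (692/2271) / (420/962) = 0.30471/0.43659 = 0.69793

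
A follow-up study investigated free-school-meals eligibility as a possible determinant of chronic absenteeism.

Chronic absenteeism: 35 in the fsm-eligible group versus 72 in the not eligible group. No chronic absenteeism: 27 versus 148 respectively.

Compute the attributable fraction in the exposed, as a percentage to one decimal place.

From the description: a = 35, b = 27, c = 72, d = 148.
Risk in exposed = 35/62 = 0.56452; risk in unexposed = 72/220 = 0.32727.
RR = 0.56452/0.32727 = 1.72491
AR% = (RR − 1)/RR × 100 = (1.72491 − 1)/1.72491 × 100 = 42.0260%

42.0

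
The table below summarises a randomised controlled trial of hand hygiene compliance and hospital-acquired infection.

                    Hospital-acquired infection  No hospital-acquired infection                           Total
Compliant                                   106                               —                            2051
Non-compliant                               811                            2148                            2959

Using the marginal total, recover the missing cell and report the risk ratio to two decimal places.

0.19

The missing cell is in the exposed row: 2051 − 106 = 1945.
So a = 106, b = 1945, c = 811, d = 2148.
RR = [a/(a+b)] / [c/(c+d)] = (106/2051) / (811/2959) = 0.05168/0.27408 = 0.18857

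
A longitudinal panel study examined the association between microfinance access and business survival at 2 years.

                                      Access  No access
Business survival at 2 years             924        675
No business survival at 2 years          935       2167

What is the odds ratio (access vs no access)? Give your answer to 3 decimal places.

3.173

Reading the table with exposure as columns: a = 924 (Access, case), b = 935 (Access, non-case), c = 675 (No access, case), d = 2167.
OR = (a·d)/(b·c) = (924 × 2167) / (935 × 675) = 2002308 / 631125 = 3.17260
The odds of business survival at 2 years are about 3.17 times as high in the access group.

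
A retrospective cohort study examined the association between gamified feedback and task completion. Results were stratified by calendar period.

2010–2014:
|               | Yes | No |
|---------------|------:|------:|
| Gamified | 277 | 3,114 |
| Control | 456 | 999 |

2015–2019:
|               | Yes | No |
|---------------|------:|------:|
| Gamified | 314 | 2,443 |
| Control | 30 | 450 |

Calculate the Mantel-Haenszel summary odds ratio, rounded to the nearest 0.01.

0.32

OR_MH = Σ(aᵢdᵢ/nᵢ) / Σ(bᵢcᵢ/nᵢ), where nᵢ is the stratum total.
Stratum 1 (2010–2014): n = 4846; a·d/n = 277·999/4846 = 57.1034; b·c/n = 3114·456/4846 = 293.0219
Stratum 2 (2015–2019): n = 3237; a·d/n = 314·450/3237 = 43.6515; b·c/n = 2443·30/3237 = 22.6413
OR_MH = (57.1034 + 43.6515) / (293.0219 + 22.6413) = 100.7549 / 315.6632 = 0.31918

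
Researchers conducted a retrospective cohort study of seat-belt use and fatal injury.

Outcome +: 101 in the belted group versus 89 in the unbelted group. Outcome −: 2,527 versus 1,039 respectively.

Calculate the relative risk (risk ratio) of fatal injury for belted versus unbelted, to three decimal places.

From the description: a = 101, b = 2527, c = 89, d = 1039.
Risk in exposed = 101/2628 = 0.03843; risk in unexposed = 89/1128 = 0.07890.
RR = 0.03843 / 0.07890 = 0.48710
The risk is 51% lower among the exposed than among the unexposed.

0.487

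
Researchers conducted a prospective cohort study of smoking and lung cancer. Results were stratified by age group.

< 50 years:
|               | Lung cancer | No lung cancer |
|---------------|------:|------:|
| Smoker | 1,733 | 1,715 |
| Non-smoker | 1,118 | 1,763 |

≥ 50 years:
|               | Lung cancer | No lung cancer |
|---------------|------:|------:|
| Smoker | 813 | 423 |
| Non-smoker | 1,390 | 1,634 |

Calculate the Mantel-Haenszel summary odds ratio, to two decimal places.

OR_MH = Σ(aᵢdᵢ/nᵢ) / Σ(bᵢcᵢ/nᵢ), where nᵢ is the stratum total.
Stratum 1 (< 50 years): n = 6329; a·d/n = 1733·1763/6329 = 482.7428; b·c/n = 1715·1118/6329 = 302.9499
Stratum 2 (≥ 50 years): n = 4260; a·d/n = 813·1634/4260 = 311.8408; b·c/n = 423·1390/4260 = 138.0211
OR_MH = (482.7428 + 311.8408) / (302.9499 + 138.0211) = 794.5836 / 440.9710 = 1.80190

1.80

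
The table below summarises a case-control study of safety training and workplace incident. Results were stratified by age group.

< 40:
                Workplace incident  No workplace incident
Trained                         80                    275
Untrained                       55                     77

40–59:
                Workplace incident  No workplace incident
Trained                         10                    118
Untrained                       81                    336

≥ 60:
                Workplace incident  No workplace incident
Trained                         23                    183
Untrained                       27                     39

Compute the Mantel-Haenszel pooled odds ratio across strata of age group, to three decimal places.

0.331

OR_MH = Σ(aᵢdᵢ/nᵢ) / Σ(bᵢcᵢ/nᵢ), where nᵢ is the stratum total.
Stratum 1 (< 40): n = 487; a·d/n = 80·77/487 = 12.6489; b·c/n = 275·55/487 = 31.0575
Stratum 2 (40–59): n = 545; a·d/n = 10·336/545 = 6.1651; b·c/n = 118·81/545 = 17.5376
Stratum 3 (≥ 60): n = 272; a·d/n = 23·39/272 = 3.2978; b·c/n = 183·27/272 = 18.1654
OR_MH = (12.6489 + 6.1651 + 3.2978) / (31.0575 + 17.5376 + 18.1654) = 22.1118 / 66.7606 = 0.33121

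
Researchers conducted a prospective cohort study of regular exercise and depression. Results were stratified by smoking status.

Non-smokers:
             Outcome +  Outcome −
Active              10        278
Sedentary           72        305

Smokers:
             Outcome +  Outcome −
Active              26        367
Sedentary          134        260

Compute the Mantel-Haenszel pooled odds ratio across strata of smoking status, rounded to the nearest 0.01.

OR_MH = Σ(aᵢdᵢ/nᵢ) / Σ(bᵢcᵢ/nᵢ), where nᵢ is the stratum total.
Stratum 1 (Non-smokers): n = 665; a·d/n = 10·305/665 = 4.5865; b·c/n = 278·72/665 = 30.0992
Stratum 2 (Smokers): n = 787; a·d/n = 26·260/787 = 8.5896; b·c/n = 367·134/787 = 62.4879
OR_MH = (4.5865 + 8.5896) / (30.0992 + 62.4879) = 13.1760 / 92.5872 = 0.14231

0.14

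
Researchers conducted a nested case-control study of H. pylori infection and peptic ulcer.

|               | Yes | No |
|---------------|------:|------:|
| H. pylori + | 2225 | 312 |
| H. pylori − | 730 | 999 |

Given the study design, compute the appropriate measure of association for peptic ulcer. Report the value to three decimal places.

Cells: a = 2225, b = 312, c = 730, d = 999.
This is a nested case-control study: participants were sampled on outcome status, so risks in the source population cannot be estimated directly — relative risk is not valid here. The odds ratio is the appropriate measure.
OR = (a·d)/(b·c) = (2225 × 999) / (312 × 730) = 2222775 / 227760 = 9.75929

9.759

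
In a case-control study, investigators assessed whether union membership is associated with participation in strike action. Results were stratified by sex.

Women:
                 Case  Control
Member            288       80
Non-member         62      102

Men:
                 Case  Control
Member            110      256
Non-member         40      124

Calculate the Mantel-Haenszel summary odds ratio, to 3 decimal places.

2.826

OR_MH = Σ(aᵢdᵢ/nᵢ) / Σ(bᵢcᵢ/nᵢ), where nᵢ is the stratum total.
Stratum 1 (Women): n = 532; a·d/n = 288·102/532 = 55.2180; b·c/n = 80·62/532 = 9.3233
Stratum 2 (Men): n = 530; a·d/n = 110·124/530 = 25.7358; b·c/n = 256·40/530 = 19.3208
OR_MH = (55.2180 + 25.7358) / (9.3233 + 19.3208) = 80.9539 / 28.6441 = 2.82620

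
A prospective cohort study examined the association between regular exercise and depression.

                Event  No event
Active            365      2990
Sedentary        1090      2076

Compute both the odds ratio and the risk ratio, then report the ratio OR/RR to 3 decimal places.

Cells: a = 365, b = 2990, c = 1090, d = 2076.
OR = (365·2076)/(2990·1090) = 757740/3259100 = 0.23250
Risk in exposed = 365/3355 = 0.10879; risk in unexposed = 1090/3166 = 0.34428; RR = 0.31600
OR/RR = 0.23250 / 0.31600 = 0.73576
The outcome is not rare, so the OR lies further from 1 than the RR.

0.736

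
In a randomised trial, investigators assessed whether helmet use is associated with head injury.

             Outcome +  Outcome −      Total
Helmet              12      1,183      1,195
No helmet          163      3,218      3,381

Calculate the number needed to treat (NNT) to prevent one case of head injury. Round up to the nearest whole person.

27

Risk in treated group = 12/1195 = 0.01004; risk in control = 163/3381 = 0.04821.
Absolute risk reduction = 0.04821 − 0.01004 = 0.03817
NNT = 1 / ARR = 1 / 0.03817 = 26.199 → round up → 27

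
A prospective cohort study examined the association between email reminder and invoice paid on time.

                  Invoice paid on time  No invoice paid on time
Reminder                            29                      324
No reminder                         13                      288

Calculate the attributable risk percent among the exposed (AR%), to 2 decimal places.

Cells: a = 29, b = 324, c = 13, d = 288.
Risk in exposed = 29/353 = 0.08215; risk in unexposed = 13/301 = 0.04319.
RR = 0.08215/0.04319 = 1.90216
AR% = (RR − 1)/RR × 100 = (1.90216 − 1)/1.90216 × 100 = 47.4281%

47.43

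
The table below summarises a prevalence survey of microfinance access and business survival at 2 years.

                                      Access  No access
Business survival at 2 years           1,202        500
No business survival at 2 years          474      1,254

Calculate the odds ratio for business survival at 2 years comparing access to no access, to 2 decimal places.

6.36

Reading the table with exposure as columns: a = 1202 (Access, case), b = 474 (Access, non-case), c = 500 (No access, case), d = 1254.
OR = (a·d)/(b·c) = (1202 × 1254) / (474 × 500) = 1507308 / 237000 = 6.35995
The odds of business survival at 2 years are about 6.36 times as high in the access group.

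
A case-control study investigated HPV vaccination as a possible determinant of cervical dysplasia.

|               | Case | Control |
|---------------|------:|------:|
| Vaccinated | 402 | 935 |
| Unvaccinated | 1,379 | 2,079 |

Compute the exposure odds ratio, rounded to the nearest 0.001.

0.648

Cells: a = 402, b = 935, c = 1379, d = 2079.
OR = (a·d)/(b·c) = (402 × 2079) / (935 × 1379) = 835758 / 1289365 = 0.64819
Exposure is associated with lower odds of cervical dysplasia (OR = 0.65 < 1).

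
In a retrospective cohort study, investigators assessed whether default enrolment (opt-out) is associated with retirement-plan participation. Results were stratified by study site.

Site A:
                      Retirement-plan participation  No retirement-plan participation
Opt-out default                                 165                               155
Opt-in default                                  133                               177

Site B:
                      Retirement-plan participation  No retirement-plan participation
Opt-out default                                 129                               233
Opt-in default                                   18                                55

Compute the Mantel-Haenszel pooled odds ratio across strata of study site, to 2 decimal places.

1.48

OR_MH = Σ(aᵢdᵢ/nᵢ) / Σ(bᵢcᵢ/nᵢ), where nᵢ is the stratum total.
Stratum 1 (Site A): n = 630; a·d/n = 165·177/630 = 46.3571; b·c/n = 155·133/630 = 32.7222
Stratum 2 (Site B): n = 435; a·d/n = 129·55/435 = 16.3103; b·c/n = 233·18/435 = 9.6414
OR_MH = (46.3571 + 16.3103) / (32.7222 + 9.6414) = 62.6675 / 42.3636 = 1.47928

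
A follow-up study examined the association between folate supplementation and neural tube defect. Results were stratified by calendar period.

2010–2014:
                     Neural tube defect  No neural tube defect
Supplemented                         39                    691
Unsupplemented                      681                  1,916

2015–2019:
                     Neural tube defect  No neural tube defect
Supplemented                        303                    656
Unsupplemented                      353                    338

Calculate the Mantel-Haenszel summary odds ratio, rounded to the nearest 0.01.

0.30

OR_MH = Σ(aᵢdᵢ/nᵢ) / Σ(bᵢcᵢ/nᵢ), where nᵢ is the stratum total.
Stratum 1 (2010–2014): n = 3327; a·d/n = 39·1916/3327 = 22.4599; b·c/n = 691·681/3327 = 141.4400
Stratum 2 (2015–2019): n = 1650; a·d/n = 303·338/1650 = 62.0691; b·c/n = 656·353/1650 = 140.3442
OR_MH = (22.4599 + 62.0691) / (141.4400 + 140.3442) = 84.5290 / 281.7843 = 0.29998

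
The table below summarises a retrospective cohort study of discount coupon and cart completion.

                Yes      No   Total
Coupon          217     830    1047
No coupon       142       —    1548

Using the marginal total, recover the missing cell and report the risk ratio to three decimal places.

The missing cell is in the unexposed row: 1548 − 142 = 1406.
So a = 217, b = 830, c = 142, d = 1406.
RR = [a/(a+b)] / [c/(c+d)] = (217/1047) / (142/1548) = 0.20726/0.09173 = 2.25941

2.259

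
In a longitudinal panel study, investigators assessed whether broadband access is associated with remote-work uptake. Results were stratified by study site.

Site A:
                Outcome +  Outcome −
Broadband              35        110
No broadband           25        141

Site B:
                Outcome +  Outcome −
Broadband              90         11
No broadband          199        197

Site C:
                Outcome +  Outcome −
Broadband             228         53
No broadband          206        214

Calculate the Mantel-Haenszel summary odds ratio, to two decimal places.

OR_MH = Σ(aᵢdᵢ/nᵢ) / Σ(bᵢcᵢ/nᵢ), where nᵢ is the stratum total.
Stratum 1 (Site A): n = 311; a·d/n = 35·141/311 = 15.8682; b·c/n = 110·25/311 = 8.8424
Stratum 2 (Site B): n = 497; a·d/n = 90·197/497 = 35.6740; b·c/n = 11·199/497 = 4.4044
Stratum 3 (Site C): n = 701; a·d/n = 228·214/701 = 69.6034; b·c/n = 53·206/701 = 15.5749
OR_MH = (15.8682 + 35.6740 + 69.6034) / (8.8424 + 4.4044 + 15.5749) = 121.1456 / 28.8218 = 4.20327

4.20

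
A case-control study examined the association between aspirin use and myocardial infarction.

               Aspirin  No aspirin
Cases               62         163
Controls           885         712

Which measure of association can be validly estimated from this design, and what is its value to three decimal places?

Reading the table with exposure as columns: a = 62 (Aspirin, case), b = 885 (Aspirin, non-case), c = 163 (No aspirin, case), d = 712.
This is a case-control study: participants were sampled on outcome status, so risks in the source population cannot be estimated directly — relative risk is not valid here. The odds ratio is the appropriate measure.
OR = (a·d)/(b·c) = (62 × 712) / (885 × 163) = 44144 / 144255 = 0.30601

0.306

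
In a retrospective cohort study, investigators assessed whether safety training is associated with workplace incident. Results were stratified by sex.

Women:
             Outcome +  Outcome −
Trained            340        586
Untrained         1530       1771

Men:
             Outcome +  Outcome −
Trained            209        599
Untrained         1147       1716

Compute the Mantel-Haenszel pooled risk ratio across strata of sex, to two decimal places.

0.73

RR_MH = Σ(aᵢ·n₀ᵢ/nᵢ) / Σ(cᵢ·n₁ᵢ/nᵢ), with n₁ᵢ = aᵢ+bᵢ (exposed), n₀ᵢ = cᵢ+dᵢ (unexposed), nᵢ = n₁ᵢ+n₀ᵢ.
Stratum 1 (Women): n₁ = 926, n₀ = 3301, n = 4227; a·n₀/n = 340·3301/4227 = 265.5169; c·n₁/n = 1530·926/4227 = 335.1739
Stratum 2 (Men): n₁ = 808, n₀ = 2863, n = 3671; a·n₀/n = 209·2863/3671 = 162.9984; c·n₁/n = 1147·808/3671 = 252.4587
RR_MH = (265.5169 + 162.9984) / (335.1739 + 252.4587) = 428.5153 / 587.6326 = 0.72922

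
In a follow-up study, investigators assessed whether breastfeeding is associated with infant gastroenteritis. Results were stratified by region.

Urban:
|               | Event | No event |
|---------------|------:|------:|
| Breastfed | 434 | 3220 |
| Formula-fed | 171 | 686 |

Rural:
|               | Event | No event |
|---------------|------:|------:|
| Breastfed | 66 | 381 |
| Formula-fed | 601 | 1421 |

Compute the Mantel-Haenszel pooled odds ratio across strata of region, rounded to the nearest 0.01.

OR_MH = Σ(aᵢdᵢ/nᵢ) / Σ(bᵢcᵢ/nᵢ), where nᵢ is the stratum total.
Stratum 1 (Urban): n = 4511; a·d/n = 434·686/4511 = 65.9996; b·c/n = 3220·171/4511 = 122.0616
Stratum 2 (Rural): n = 2469; a·d/n = 66·1421/2469 = 37.9854; b·c/n = 381·601/2469 = 92.7424
OR_MH = (65.9996 + 37.9854) / (122.0616 + 92.7424) = 103.9850 / 214.8040 = 0.48409

0.48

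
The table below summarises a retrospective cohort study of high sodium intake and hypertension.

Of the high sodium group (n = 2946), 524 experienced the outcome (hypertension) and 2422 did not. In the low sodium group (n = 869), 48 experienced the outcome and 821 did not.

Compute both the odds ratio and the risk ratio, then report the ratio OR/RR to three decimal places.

From the description: a = 524, b = 2422, c = 48, d = 821.
OR = (524·821)/(2422·48) = 430204/116256 = 3.70049
Risk in exposed = 524/2946 = 0.17787; risk in unexposed = 48/869 = 0.05524; RR = 3.22016
OR/RR = 3.70049 / 3.22016 = 1.14916
The outcome is not rare, so the OR lies further from 1 than the RR.

1.149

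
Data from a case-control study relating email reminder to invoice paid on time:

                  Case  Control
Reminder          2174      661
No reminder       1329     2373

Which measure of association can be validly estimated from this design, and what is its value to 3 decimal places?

5.873

Cells: a = 2174, b = 661, c = 1329, d = 2373.
This is a case-control study: participants were sampled on outcome status, so risks in the source population cannot be estimated directly — relative risk is not valid here. The odds ratio is the appropriate measure.
OR = (a·d)/(b·c) = (2174 × 2373) / (661 × 1329) = 5158902 / 878469 = 5.87261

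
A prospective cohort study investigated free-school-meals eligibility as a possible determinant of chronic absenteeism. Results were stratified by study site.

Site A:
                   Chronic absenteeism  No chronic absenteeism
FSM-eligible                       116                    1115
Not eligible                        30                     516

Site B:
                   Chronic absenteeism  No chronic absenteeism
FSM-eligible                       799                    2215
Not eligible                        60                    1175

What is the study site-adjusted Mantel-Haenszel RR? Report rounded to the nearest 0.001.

RR_MH = Σ(aᵢ·n₀ᵢ/nᵢ) / Σ(cᵢ·n₁ᵢ/nᵢ), with n₁ᵢ = aᵢ+bᵢ (exposed), n₀ᵢ = cᵢ+dᵢ (unexposed), nᵢ = n₁ᵢ+n₀ᵢ.
Stratum 1 (Site A): n₁ = 1231, n₀ = 546, n = 1777; a·n₀/n = 116·546/1777 = 35.6421; c·n₁/n = 30·1231/1777 = 20.7822
Stratum 2 (Site B): n₁ = 3014, n₀ = 1235, n = 4249; a·n₀/n = 799·1235/4249 = 232.2346; c·n₁/n = 60·3014/4249 = 42.5606
RR_MH = (35.6421 + 232.2346) / (20.7822 + 42.5606) = 267.8767 / 63.3428 = 4.22900

4.229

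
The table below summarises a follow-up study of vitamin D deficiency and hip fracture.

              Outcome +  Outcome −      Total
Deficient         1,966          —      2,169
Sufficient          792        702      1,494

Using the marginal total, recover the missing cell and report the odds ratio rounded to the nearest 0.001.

8.584

The missing cell is in the exposed row: 2169 − 1966 = 203.
So a = 1966, b = 203, c = 792, d = 702.
OR = (a·d)/(b·c) = (1966 × 702) / (203 × 792) = 1380132 / 160776 = 8.58419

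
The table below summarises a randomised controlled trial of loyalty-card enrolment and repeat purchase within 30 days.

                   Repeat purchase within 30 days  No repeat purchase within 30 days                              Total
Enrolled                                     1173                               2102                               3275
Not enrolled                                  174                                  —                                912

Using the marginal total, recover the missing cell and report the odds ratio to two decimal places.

The missing cell is in the unexposed row: 912 − 174 = 738.
So a = 1173, b = 2102, c = 174, d = 738.
OR = (a·d)/(b·c) = (1173 × 738) / (2102 × 174) = 865674 / 365748 = 2.36686

2.37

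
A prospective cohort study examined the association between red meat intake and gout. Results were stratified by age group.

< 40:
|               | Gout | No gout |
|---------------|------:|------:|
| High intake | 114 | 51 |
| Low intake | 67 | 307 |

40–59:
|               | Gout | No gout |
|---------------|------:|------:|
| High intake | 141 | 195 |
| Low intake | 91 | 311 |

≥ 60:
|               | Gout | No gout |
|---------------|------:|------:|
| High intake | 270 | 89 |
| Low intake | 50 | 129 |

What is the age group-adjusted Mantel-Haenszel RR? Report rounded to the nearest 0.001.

RR_MH = Σ(aᵢ·n₀ᵢ/nᵢ) / Σ(cᵢ·n₁ᵢ/nᵢ), with n₁ᵢ = aᵢ+bᵢ (exposed), n₀ᵢ = cᵢ+dᵢ (unexposed), nᵢ = n₁ᵢ+n₀ᵢ.
Stratum 1 (< 40): n₁ = 165, n₀ = 374, n = 539; a·n₀/n = 114·374/539 = 79.1020; c·n₁/n = 67·165/539 = 20.5102
Stratum 2 (40–59): n₁ = 336, n₀ = 402, n = 738; a·n₀/n = 141·402/738 = 76.8049; c·n₁/n = 91·336/738 = 41.4309
Stratum 3 (≥ 60): n₁ = 359, n₀ = 179, n = 538; a·n₀/n = 270·179/538 = 89.8327; c·n₁/n = 50·359/538 = 33.3643
RR_MH = (79.1020 + 76.8049 + 89.8327) / (20.5102 + 41.4309 + 33.3643) = 245.7396 / 95.3054 = 2.57844

2.578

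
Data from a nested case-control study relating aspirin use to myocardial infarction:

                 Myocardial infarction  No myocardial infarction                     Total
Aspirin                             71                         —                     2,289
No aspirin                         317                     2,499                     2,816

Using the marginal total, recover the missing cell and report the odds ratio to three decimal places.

0.252

The missing cell is in the exposed row: 2289 − 71 = 2218.
So a = 71, b = 2218, c = 317, d = 2499.
OR = (a·d)/(b·c) = (71 × 2499) / (2218 × 317) = 177429 / 703106 = 0.25235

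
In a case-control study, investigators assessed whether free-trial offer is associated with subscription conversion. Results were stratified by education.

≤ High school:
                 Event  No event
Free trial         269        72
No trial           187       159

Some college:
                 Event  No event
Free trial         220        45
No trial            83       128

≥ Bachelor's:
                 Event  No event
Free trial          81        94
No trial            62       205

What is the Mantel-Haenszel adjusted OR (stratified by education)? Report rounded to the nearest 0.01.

3.91

OR_MH = Σ(aᵢdᵢ/nᵢ) / Σ(bᵢcᵢ/nᵢ), where nᵢ is the stratum total.
Stratum 1 (≤ High school): n = 687; a·d/n = 269·159/687 = 62.2576; b·c/n = 72·187/687 = 19.5983
Stratum 2 (Some college): n = 476; a·d/n = 220·128/476 = 59.1597; b·c/n = 45·83/476 = 7.8466
Stratum 3 (≥ Bachelor's): n = 442; a·d/n = 81·205/442 = 37.5679; b·c/n = 94·62/442 = 13.1855
OR_MH = (62.2576 + 59.1597 + 37.5679) / (19.5983 + 7.8466 + 13.1855) = 158.9852 / 40.6304 = 3.91296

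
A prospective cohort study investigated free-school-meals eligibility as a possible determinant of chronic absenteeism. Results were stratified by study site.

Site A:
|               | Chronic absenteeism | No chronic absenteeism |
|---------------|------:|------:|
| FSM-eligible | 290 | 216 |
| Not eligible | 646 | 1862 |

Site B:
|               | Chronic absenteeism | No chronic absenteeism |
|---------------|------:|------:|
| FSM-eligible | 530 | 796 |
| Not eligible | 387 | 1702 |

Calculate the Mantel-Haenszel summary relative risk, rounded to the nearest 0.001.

RR_MH = Σ(aᵢ·n₀ᵢ/nᵢ) / Σ(cᵢ·n₁ᵢ/nᵢ), with n₁ᵢ = aᵢ+bᵢ (exposed), n₀ᵢ = cᵢ+dᵢ (unexposed), nᵢ = n₁ᵢ+n₀ᵢ.
Stratum 1 (Site A): n₁ = 506, n₀ = 2508, n = 3014; a·n₀/n = 290·2508/3014 = 241.3139; c·n₁/n = 646·506/3014 = 108.4526
Stratum 2 (Site B): n₁ = 1326, n₀ = 2089, n = 3415; a·n₀/n = 530·2089/3415 = 324.2079; c·n₁/n = 387·1326/3415 = 150.2671
RR_MH = (241.3139 + 324.2079) / (108.4526 + 150.2671) = 565.5218 / 258.7196 = 2.18585

2.186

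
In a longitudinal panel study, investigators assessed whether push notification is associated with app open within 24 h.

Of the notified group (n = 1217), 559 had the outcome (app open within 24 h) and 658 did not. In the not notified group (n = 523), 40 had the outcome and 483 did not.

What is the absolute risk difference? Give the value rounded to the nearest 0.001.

0.383

From the description: a = 559, b = 658, c = 40, d = 483.
Risk in exposed = 559/1217 = 0.459326; risk in unexposed = 40/523 = 0.076482.
Risk difference = 0.459326 − 0.076482 = 0.382844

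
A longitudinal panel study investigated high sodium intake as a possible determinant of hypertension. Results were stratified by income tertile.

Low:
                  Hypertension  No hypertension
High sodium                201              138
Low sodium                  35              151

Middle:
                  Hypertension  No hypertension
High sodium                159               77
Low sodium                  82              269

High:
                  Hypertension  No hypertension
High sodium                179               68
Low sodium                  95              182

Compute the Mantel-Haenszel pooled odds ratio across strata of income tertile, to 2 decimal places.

OR_MH = Σ(aᵢdᵢ/nᵢ) / Σ(bᵢcᵢ/nᵢ), where nᵢ is the stratum total.
Stratum 1 (Low): n = 525; a·d/n = 201·151/525 = 57.8114; b·c/n = 138·35/525 = 9.2000
Stratum 2 (Middle): n = 587; a·d/n = 159·269/587 = 72.8637; b·c/n = 77·82/587 = 10.7564
Stratum 3 (High): n = 524; a·d/n = 179·182/524 = 62.1718; b·c/n = 68·95/524 = 12.3282
OR_MH = (57.8114 + 72.8637 + 62.1718) / (9.2000 + 10.7564 + 12.3282) = 192.8469 / 32.2846 = 5.97333

5.97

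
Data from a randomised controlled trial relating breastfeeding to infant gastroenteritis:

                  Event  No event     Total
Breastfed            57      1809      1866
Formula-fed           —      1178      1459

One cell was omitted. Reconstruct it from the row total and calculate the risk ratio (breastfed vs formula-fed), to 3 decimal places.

0.159

The missing cell is in the unexposed row: 1459 − 1178 = 281.
So a = 57, b = 1809, c = 281, d = 1178.
RR = [a/(a+b)] / [c/(c+d)] = (57/1866) / (281/1459) = 0.03055/0.19260 = 0.15860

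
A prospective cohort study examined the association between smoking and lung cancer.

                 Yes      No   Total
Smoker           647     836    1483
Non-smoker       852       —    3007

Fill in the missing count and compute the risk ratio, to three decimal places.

The missing cell is in the unexposed row: 3007 − 852 = 2155.
So a = 647, b = 836, c = 852, d = 2155.
RR = [a/(a+b)] / [c/(c+d)] = (647/1483) / (852/3007) = 0.43628/0.28334 = 1.53977

1.540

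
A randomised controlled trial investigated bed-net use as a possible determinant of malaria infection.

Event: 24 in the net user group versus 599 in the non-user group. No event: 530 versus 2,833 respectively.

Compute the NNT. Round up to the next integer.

8

Risk in treated group = 24/554 = 0.04332; risk in control = 599/3432 = 0.17453.
Absolute risk reduction = 0.17453 − 0.04332 = 0.13121
NNT = 1 / ARR = 1 / 0.13121 = 7.621 → round up → 8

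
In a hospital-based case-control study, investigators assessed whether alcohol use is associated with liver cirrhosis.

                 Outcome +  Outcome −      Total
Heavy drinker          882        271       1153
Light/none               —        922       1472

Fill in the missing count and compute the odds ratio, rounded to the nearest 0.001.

5.456

The missing cell is in the unexposed row: 1472 − 922 = 550.
So a = 882, b = 271, c = 550, d = 922.
OR = (a·d)/(b·c) = (882 × 922) / (271 × 550) = 813204 / 149050 = 5.45591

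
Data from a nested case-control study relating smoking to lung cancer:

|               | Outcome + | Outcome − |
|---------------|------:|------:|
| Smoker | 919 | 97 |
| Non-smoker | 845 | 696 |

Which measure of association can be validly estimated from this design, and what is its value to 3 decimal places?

7.804

Cells: a = 919, b = 97, c = 845, d = 696.
This is a nested case-control study: participants were sampled on outcome status, so risks in the source population cannot be estimated directly — relative risk is not valid here. The odds ratio is the appropriate measure.
OR = (a·d)/(b·c) = (919 × 696) / (97 × 845) = 639624 / 81965 = 7.80362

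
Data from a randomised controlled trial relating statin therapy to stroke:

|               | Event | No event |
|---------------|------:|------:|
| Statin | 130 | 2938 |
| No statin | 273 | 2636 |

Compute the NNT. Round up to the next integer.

20

Risk in treated group = 130/3068 = 0.04237; risk in control = 273/2909 = 0.09385.
Absolute risk reduction = 0.09385 − 0.04237 = 0.05147
NNT = 1 / ARR = 1 / 0.05147 = 19.427 → round up → 20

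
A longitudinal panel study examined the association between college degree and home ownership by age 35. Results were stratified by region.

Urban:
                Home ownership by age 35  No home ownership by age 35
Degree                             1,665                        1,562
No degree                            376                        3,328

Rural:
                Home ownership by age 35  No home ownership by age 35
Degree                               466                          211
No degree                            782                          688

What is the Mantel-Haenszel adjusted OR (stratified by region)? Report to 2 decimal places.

OR_MH = Σ(aᵢdᵢ/nᵢ) / Σ(bᵢcᵢ/nᵢ), where nᵢ is the stratum total.
Stratum 1 (Urban): n = 6931; a·d/n = 1665·3328/6931 = 799.4691; b·c/n = 1562·376/6931 = 84.7370
Stratum 2 (Rural): n = 2147; a·d/n = 466·688/2147 = 149.3284; b·c/n = 211·782/2147 = 76.8524
OR_MH = (799.4691 + 149.3284) / (84.7370 + 76.8524) = 948.7974 / 161.5893 = 5.87166

5.87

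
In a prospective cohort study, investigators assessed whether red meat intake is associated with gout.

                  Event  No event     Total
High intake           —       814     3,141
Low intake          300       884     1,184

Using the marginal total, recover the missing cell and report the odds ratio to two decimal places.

The missing cell is in the exposed row: 3141 − 814 = 2327.
So a = 2327, b = 814, c = 300, d = 884.
OR = (a·d)/(b·c) = (2327 × 884) / (814 × 300) = 2057068 / 244200 = 8.42370

8.42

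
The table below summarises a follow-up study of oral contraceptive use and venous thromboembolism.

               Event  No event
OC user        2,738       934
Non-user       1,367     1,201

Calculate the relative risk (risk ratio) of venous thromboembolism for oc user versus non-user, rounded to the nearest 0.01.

Cells: a = 2738, b = 934, c = 1367, d = 1201.
Risk in exposed = 2738/3672 = 0.74564; risk in unexposed = 1367/2568 = 0.53232.
RR = 0.74564 / 0.53232 = 1.40074
The risk among the exposed is 1.40 times that among the unexposed.

1.40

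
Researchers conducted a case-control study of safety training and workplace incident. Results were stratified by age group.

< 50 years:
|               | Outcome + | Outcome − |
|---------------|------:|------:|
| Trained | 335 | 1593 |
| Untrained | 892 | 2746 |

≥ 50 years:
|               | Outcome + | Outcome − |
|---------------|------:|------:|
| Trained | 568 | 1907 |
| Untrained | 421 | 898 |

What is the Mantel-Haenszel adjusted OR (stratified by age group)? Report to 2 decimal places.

OR_MH = Σ(aᵢdᵢ/nᵢ) / Σ(bᵢcᵢ/nᵢ), where nᵢ is the stratum total.
Stratum 1 (< 50 years): n = 5566; a·d/n = 335·2746/5566 = 165.2731; b·c/n = 1593·892/5566 = 255.2921
Stratum 2 (≥ 50 years): n = 3794; a·d/n = 568·898/3794 = 134.4396; b·c/n = 1907·421/3794 = 211.6096
OR_MH = (165.2731 + 134.4396) / (255.2921 + 211.6096) = 299.7127 / 466.9018 = 0.64192

0.64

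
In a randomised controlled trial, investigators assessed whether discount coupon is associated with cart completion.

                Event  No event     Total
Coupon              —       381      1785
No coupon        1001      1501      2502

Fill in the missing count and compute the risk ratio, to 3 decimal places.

The missing cell is in the exposed row: 1785 − 381 = 1404.
So a = 1404, b = 381, c = 1001, d = 1501.
RR = [a/(a+b)] / [c/(c+d)] = (1404/1785) / (1001/2502) = 0.78655/0.40008 = 1.96599

1.966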